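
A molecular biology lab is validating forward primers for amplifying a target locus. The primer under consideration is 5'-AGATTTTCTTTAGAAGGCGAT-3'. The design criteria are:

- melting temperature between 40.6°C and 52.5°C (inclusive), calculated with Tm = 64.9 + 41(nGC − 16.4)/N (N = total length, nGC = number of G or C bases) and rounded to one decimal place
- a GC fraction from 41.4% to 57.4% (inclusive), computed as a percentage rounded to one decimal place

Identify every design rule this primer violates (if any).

Fails: GC content.

Base counts: A=6, T=8, G=5, C=2 (length 21).
Tm: Tm = 64.9 + 41·(7 − 16.4)/21 = 46.5°C ✓
GC content: GC 7/21 = 33.3%, outside 41.4–57.4% ✗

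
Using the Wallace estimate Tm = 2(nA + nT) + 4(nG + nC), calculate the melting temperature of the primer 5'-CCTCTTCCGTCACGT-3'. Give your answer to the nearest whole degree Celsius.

Base counts: A=1, T=5, G=2, C=7 (length 15).
Tm = 2·(1+5) + 4·(2+7) = 2·6 + 4·9 = 12 + 36 = 48°C.

48°C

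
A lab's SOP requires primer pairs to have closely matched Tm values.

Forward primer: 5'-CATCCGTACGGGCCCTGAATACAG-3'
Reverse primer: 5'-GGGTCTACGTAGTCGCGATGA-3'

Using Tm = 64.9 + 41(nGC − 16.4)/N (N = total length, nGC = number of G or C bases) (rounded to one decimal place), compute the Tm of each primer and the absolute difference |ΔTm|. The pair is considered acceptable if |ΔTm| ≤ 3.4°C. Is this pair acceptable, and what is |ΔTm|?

|ΔTm| = 4.5°C; the pair is not acceptable.

Forward: G+C = 14, N = 24 → Tm = 64.9 + 41·(14 − 16.4)/24 = 60.8°C.
Reverse: G+C = 12, N = 21 → Tm = 64.9 + 41·(12 − 16.4)/21 = 56.3°C.
|ΔTm| = |60.8 − 56.3| = 4.5°C, > 3.4°C.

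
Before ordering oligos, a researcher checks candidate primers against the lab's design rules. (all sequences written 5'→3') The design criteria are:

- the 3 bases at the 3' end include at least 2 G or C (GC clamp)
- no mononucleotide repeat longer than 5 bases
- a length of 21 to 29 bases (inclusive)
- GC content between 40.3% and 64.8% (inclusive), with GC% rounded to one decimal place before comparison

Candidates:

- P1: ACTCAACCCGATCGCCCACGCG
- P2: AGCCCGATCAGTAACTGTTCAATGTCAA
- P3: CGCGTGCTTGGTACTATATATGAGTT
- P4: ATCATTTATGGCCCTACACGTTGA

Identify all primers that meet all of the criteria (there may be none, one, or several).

None of the candidates satisfy all criteria.

P1 (22 nt, A=5 T=2 G=4 C=11): 3' end GCG has 3 G/C ✓; longest run = 3 ✓; length 22 ✓; GC 15/22 = 68.2%, outside 40.3–64.8% ✗ — fails.
P2 (28 nt, A=9 T=7 G=5 C=7): 3' end CAA has 1 G/C, need ≥2 ✗; longest run = 3 ✓; length 28 ✓; GC 12/28 = 42.9% ✓ — fails.
P3 (26 nt, A=5 T=10 G=7 C=4): 3' end GTT has 1 G/C, need ≥2 ✗; longest run = 2 ✓; length 26 ✓; GC 11/26 = 42.3% ✓ — fails.
P4 (24 nt, A=6 T=8 G=4 C=6): 3' end TGA has 1 G/C, need ≥2 ✗; longest run = 3 ✓; length 24 ✓; GC 10/24 = 41.7% ✓ — fails.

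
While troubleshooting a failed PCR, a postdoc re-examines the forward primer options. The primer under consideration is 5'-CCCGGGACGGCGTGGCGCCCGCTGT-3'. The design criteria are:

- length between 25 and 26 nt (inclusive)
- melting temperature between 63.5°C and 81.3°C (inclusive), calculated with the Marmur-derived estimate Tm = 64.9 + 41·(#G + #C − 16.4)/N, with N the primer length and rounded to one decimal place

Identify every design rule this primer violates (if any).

Meets all criteria.

Base counts: A=1, T=3, G=11, C=10 (length 25).
length: length 25 ✓
Tm: Tm = 64.9 + 41·(21 − 16.4)/25 = 72.4°C ✓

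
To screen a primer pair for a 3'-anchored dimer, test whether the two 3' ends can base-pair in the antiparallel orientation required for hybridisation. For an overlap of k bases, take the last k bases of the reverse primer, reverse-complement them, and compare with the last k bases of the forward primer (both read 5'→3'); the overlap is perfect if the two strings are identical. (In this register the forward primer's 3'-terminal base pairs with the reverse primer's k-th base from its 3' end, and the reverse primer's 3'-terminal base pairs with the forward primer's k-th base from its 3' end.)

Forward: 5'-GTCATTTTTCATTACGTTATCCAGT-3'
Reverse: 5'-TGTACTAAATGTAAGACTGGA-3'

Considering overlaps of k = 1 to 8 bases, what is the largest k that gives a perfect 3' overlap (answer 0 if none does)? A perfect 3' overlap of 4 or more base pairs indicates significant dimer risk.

Longest perfect overlap: 6 complementary base pairs; significant dimer risk (threshold 4).

Last 8 bases (5'→3') — forward …TATCCAGT, reverse …AGACTGGA.
Reverse complement of the reverse primer's last 8 bases: TCCAGTCT; its first k bases are the reverse complement of the reverse primer's last k bases, so a perfect k-base overlap needs the forward primer's last k bases to equal them.
Comparing (forward last k vs required): k=1: T vs T ✓; k=2: GT vs TC ✗; k=3: AGT vs TCC ✗; k=4: CAGT vs TCCA ✗; k=5: CCAGT vs TCCAG ✗; k=6: TCCAGT vs TCCAGT ✓; k=7: ATCCAGT vs TCCAGTC ✗; k=8: TATCCAGT vs TCCAGTCT ✗.
Perfect overlaps at k = 1, 6; the largest is 6.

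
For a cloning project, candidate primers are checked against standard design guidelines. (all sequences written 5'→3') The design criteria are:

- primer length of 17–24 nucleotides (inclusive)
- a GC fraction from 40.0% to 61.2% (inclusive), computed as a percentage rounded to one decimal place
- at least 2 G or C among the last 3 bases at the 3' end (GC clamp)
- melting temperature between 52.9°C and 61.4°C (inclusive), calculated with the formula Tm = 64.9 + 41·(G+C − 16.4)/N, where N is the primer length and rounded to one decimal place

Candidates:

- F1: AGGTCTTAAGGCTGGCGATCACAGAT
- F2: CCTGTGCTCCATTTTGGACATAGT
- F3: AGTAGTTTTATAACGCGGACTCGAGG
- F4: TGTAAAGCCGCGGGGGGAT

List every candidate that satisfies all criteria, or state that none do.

F1 (26 nt, A=7 T=6 G=8 C=5): length 26, outside 17–24 ✗; GC 13/26 = 50.0% ✓; 3' end GAT has 1 G/C, need ≥2 ✗; Tm = 64.9 + 41·(13 − 16.4)/26 = 59.5°C ✓ — fails.
F2 (24 nt, A=4 T=9 G=5 C=6): length 24 ✓; GC 11/24 = 45.8% ✓; 3' end AGT has 1 G/C, need ≥2 ✗; Tm = 64.9 + 41·(11 − 16.4)/24 = 55.7°C ✓ — fails.
F3 (26 nt, A=7 T=7 G=8 C=4): length 26, outside 17–24 ✗; GC 12/26 = 46.2% ✓; 3' end AGG has 2 G/C ✓; Tm = 64.9 + 41·(12 − 16.4)/26 = 58.0°C ✓ — fails.
F4 (19 nt, A=4 T=3 G=9 C=3): length 19 ✓; GC 12/19 = 63.2%, outside 40.0–61.2% ✗; 3' end GAT has 1 G/C, need ≥2 ✗; Tm = 64.9 + 41·(12 − 16.4)/19 = 55.4°C ✓ — fails.

None of the candidates satisfy all criteria.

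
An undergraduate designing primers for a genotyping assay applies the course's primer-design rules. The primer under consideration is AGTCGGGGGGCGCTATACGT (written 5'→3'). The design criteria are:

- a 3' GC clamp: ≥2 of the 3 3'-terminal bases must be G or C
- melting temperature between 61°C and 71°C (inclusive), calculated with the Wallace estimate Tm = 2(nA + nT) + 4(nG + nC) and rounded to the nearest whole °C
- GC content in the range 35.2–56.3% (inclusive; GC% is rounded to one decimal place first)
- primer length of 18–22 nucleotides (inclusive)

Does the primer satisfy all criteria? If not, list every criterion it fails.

Fails: GC content.

Base counts: A=3, T=4, G=9, C=4 (length 20).
GC clamp: 3' end CGT has 2 G/C ✓
Tm: Tm = 2·7 + 4·13 = 66°C ✓
GC content: GC 13/20 = 65.0%, outside 35.2–56.3% ✗
length: length 20 ✓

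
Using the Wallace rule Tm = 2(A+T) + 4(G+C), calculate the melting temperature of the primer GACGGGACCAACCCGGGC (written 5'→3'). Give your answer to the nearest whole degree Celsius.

64°C

Base counts: A=4, T=0, G=7, C=7 (length 18).
Tm = 2·(4+0) + 4·(7+7) = 2·4 + 4·14 = 8 + 56 = 64°C.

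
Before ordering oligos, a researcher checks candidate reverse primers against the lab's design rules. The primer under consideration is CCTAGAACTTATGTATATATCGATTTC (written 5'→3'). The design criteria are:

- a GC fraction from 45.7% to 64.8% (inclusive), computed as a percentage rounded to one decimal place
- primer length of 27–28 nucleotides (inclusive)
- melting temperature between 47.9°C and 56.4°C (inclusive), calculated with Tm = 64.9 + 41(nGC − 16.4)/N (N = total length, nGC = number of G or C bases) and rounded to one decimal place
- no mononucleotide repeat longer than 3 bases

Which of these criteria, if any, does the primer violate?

Base counts: A=8, T=11, G=3, C=5 (length 27).
GC content: GC 8/27 = 29.6%, outside 45.7–64.8% ✗
length: length 27 ✓
Tm: Tm = 64.9 + 41·(8 − 16.4)/27 = 52.1°C ✓
homopolymer run: longest run = 3 ✓

Fails: GC content.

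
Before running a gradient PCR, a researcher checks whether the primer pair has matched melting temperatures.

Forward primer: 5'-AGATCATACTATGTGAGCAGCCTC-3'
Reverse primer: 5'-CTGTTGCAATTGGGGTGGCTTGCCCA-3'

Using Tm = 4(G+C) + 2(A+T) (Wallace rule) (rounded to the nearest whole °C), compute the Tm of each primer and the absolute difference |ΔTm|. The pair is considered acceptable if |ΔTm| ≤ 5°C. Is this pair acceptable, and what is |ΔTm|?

|ΔTm| = 12°C; the pair is not acceptable.

Forward: A=7 T=6 G=5 C=6 → Tm = 2·13 + 4·11 = 70°C.
Reverse: A=3 T=8 G=9 C=6 → Tm = 2·11 + 4·15 = 82°C.
|ΔTm| = |70 − 82| = 12°C, > 5°C.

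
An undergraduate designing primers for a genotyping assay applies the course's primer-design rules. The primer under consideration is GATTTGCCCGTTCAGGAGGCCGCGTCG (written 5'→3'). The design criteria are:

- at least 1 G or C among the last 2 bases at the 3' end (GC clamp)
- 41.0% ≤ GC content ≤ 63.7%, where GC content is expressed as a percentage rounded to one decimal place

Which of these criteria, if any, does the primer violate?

Fails: GC content.

Base counts: A=3, T=6, G=10, C=8 (length 27).
GC clamp: 3' end CG has 2 G/C ✓
GC content: GC 18/27 = 66.7%, outside 41.0–63.7% ✗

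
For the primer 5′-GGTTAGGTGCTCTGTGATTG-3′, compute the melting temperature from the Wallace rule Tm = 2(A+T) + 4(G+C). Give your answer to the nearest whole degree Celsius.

60°C

Base counts: A=2, T=8, G=8, C=2 (length 20).
Tm = 2·(2+8) + 4·(8+2) = 2·10 + 4·10 = 20 + 40 = 60°C.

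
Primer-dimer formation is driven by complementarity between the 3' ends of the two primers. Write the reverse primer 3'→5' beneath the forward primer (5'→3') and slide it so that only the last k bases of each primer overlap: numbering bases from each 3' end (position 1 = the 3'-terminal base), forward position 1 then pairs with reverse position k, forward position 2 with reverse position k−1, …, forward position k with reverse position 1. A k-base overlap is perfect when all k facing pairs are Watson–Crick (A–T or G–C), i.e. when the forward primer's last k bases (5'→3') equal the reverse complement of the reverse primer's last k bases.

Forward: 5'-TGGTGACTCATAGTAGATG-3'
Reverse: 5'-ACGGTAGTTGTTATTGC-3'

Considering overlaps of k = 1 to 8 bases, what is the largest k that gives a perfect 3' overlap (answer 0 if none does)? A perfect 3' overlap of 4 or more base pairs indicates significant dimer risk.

Last 8 bases (5'→3') — forward …AGTAGATG, reverse …GTTATTGC.
Reverse complement of the reverse primer's last 8 bases: GCAATAAC; its first k bases are the reverse complement of the reverse primer's last k bases, so a perfect k-base overlap needs the forward primer's last k bases to equal them.
Comparing (forward last k vs required): k=1: G vs G ✓; k=2: TG vs GC ✗; k=3: ATG vs GCA ✗; k=4: GATG vs GCAA ✗; k=5: AGATG vs GCAAT ✗; k=6: TAGATG vs GCAATA ✗; k=7: GTAGATG vs GCAATAA ✗; k=8: AGTAGATG vs GCAATAAC ✗.
Only k = 1 is perfect, so the longest perfect 3' overlap is 1.

Longest perfect overlap: 1 complementary base pair; below the dimer-risk threshold (threshold 4).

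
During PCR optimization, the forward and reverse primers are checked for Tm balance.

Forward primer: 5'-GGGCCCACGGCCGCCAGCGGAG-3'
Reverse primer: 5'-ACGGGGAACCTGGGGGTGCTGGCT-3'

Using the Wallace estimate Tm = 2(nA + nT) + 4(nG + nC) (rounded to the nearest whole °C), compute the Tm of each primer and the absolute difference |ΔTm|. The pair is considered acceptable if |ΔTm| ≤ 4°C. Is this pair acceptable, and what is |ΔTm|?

Forward: A=3 T=0 G=10 C=9 → Tm = 2·3 + 4·19 = 82°C.
Reverse: A=3 T=4 G=12 C=5 → Tm = 2·7 + 4·17 = 82°C.
|ΔTm| = |82 − 82| = 0°C, ≤ 4°C.

|ΔTm| = 0°C; the pair is acceptable.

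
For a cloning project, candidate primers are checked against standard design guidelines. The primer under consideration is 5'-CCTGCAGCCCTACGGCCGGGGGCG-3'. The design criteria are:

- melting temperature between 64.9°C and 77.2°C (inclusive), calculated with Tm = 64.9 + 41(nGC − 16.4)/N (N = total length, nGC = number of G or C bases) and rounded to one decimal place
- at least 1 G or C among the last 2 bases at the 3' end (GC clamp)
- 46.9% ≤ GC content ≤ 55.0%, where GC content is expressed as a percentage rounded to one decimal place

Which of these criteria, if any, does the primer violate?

Fails: GC content.

Base counts: A=2, T=2, G=10, C=10 (length 24).
Tm: Tm = 64.9 + 41·(20 − 16.4)/24 = 71.1°C ✓
GC clamp: 3' end CG has 2 G/C ✓
GC content: GC 20/24 = 83.3%, outside 46.9–55.0% ✗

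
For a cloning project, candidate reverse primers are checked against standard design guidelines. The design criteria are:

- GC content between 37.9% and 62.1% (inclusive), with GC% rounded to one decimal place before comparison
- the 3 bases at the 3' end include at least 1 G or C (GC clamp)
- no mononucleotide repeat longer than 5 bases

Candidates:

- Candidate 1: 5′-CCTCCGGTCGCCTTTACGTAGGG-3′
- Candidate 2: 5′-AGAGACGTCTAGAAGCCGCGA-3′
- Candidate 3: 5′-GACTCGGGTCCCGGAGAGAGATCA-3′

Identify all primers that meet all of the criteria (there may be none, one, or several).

Candidate 1 (23 nt, A=2 T=6 G=7 C=8): GC 15/23 = 65.2%, outside 37.9–62.1% ✗; 3' end GGG has 3 G/C ✓; longest run = 3 ✓ — fails.
Candidate 2 (21 nt, A=7 T=2 G=7 C=5): GC 12/21 = 57.1% ✓; 3' end CGA has 2 G/C ✓; longest run = 2 ✓ — passes.
Candidate 3 (24 nt, A=6 T=3 G=9 C=6): GC 15/24 = 62.5%, outside 37.9–62.1% ✗; 3' end TCA has 1 G/C ✓; longest run = 3 ✓ — fails.

Candidate 2 only.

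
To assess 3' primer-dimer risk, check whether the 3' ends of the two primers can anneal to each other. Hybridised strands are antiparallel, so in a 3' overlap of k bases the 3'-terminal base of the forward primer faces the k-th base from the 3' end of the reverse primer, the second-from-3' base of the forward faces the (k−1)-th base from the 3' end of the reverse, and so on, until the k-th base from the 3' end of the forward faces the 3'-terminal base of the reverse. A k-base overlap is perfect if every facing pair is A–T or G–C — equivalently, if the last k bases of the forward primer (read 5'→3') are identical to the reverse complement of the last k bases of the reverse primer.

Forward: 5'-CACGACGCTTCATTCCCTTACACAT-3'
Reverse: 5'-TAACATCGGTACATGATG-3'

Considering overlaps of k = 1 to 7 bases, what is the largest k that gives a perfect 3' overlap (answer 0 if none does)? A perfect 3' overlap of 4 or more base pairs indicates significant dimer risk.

Last 7 bases (5'→3') — forward …TACACAT, reverse …CATGATG.
Reverse complement of the reverse primer's last 7 bases: CATCATG; its first k bases are the reverse complement of the reverse primer's last k bases, so a perfect k-base overlap needs the forward primer's last k bases to equal them.
Comparing (forward last k vs required): k=1: T vs C ✗; k=2: AT vs CA ✗; k=3: CAT vs CAT ✓; k=4: ACAT vs CATC ✗; k=5: CACAT vs CATCA ✗; k=6: ACACAT vs CATCAT ✗; k=7: TACACAT vs CATCATG ✗.
Only k = 3 is perfect, so the longest perfect 3' overlap is 3.

Longest perfect overlap: 3 complementary base pairs; below the dimer-risk threshold (threshold 4).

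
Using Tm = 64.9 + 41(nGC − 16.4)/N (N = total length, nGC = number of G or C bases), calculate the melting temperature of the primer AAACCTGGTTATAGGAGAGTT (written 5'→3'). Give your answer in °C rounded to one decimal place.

Base counts: A=7, T=6, G=6, C=2; G+C = 8, N = 21.
Tm = 64.9 + 41·(8 − 16.4)/21 = 64.9 + -344.40/21 = 48.5°C.

48.5°C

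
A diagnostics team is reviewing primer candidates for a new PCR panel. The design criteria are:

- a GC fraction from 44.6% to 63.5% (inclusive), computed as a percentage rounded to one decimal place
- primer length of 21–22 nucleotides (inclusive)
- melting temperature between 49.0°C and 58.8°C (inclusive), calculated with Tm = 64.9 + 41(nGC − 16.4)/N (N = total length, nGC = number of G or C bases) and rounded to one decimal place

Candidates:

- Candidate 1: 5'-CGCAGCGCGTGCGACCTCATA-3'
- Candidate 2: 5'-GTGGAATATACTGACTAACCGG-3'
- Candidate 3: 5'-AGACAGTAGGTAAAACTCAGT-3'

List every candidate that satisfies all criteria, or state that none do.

Candidate 2 only.

Candidate 1 (21 nt, A=4 T=3 G=6 C=8): GC 14/21 = 66.7%, outside 44.6–63.5% ✗; length 21 ✓; Tm = 64.9 + 41·(14 − 16.4)/21 = 60.2°C, outside 49.0–58.8°C ✗ — fails.
Candidate 2 (22 nt, A=7 T=5 G=6 C=4): GC 10/22 = 45.5% ✓; length 22 ✓; Tm = 64.9 + 41·(10 − 16.4)/22 = 53.0°C ✓ — passes.
Candidate 3 (21 nt, A=9 T=4 G=5 C=3): GC 8/21 = 38.1%, outside 44.6–63.5% ✗; length 21 ✓; Tm = 64.9 + 41·(8 − 16.4)/21 = 48.5°C, outside 49.0–58.8°C ✗ — fails.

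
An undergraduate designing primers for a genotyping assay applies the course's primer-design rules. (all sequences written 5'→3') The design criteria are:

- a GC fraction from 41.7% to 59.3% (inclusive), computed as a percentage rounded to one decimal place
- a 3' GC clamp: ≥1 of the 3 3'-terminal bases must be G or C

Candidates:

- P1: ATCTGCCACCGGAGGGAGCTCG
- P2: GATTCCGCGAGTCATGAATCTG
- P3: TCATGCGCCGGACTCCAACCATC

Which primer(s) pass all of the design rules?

P2 only.

P1 (22 nt, A=4 T=3 G=8 C=7): GC 15/22 = 68.2%, outside 41.7–59.3% ✗; 3' end TCG has 2 G/C ✓ — fails.
P2 (22 nt, A=5 T=6 G=6 C=5): GC 11/22 = 50.0% ✓; 3' end CTG has 2 G/C ✓ — passes.
P3 (23 nt, A=5 T=4 G=4 C=10): GC 14/23 = 60.9%, outside 41.7–59.3% ✗; 3' end ATC has 1 G/C ✓ — fails.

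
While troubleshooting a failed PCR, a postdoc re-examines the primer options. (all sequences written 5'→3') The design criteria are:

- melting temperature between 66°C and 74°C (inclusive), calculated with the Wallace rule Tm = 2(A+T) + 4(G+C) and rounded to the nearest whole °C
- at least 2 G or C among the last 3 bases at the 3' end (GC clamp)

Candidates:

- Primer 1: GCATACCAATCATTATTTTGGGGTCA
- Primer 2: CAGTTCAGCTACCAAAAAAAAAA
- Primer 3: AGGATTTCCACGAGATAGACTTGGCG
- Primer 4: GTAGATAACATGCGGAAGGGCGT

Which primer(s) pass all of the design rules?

Primer 1 (26 nt, A=7 T=9 G=5 C=5): Tm = 2·16 + 4·10 = 72°C ✓; 3' end TCA has 1 G/C, need ≥2 ✗ — fails.
Primer 2 (23 nt, A=13 T=3 G=2 C=5): Tm = 2·16 + 4·7 = 60°C, outside 66–74°C ✗; 3' end AAA has 0 G/C, need ≥2 ✗ — fails.
Primer 3 (26 nt, A=7 T=6 G=8 C=5): Tm = 2·13 + 4·13 = 78°C, outside 66–74°C ✗; 3' end GCG has 3 G/C ✓ — fails.
Primer 4 (23 nt, A=7 T=4 G=9 C=3): Tm = 2·11 + 4·12 = 70°C ✓; 3' end CGT has 2 G/C ✓ — passes.

Primer 4 only.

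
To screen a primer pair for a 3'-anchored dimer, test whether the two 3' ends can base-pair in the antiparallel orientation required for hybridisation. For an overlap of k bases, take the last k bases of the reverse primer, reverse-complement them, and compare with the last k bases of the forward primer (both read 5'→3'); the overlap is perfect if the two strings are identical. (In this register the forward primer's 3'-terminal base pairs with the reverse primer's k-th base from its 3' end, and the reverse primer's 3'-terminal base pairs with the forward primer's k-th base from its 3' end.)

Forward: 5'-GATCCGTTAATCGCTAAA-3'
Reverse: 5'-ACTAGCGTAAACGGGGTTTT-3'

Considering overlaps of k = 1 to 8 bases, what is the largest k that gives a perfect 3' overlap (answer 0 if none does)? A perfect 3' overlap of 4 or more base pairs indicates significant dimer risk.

Last 8 bases (5'→3') — forward …TCGCTAAA, reverse …GGGGTTTT.
Reverse complement of the reverse primer's last 8 bases: AAAACCCC; its first k bases are the reverse complement of the reverse primer's last k bases, so a perfect k-base overlap needs the forward primer's last k bases to equal them.
Comparing (forward last k vs required): k=1: A vs A ✓; k=2: AA vs AA ✓; k=3: AAA vs AAA ✓; k=4: TAAA vs AAAA ✗; k=5: CTAAA vs AAAAC ✗; k=6: GCTAAA vs AAAACC ✗; k=7: CGCTAAA vs AAAACCC ✗; k=8: TCGCTAAA vs AAAACCCC ✗.
Perfect overlaps at k = 1, 2, 3; the largest is 3.

Longest perfect overlap: 3 complementary base pairs; below the dimer-risk threshold (threshold 4).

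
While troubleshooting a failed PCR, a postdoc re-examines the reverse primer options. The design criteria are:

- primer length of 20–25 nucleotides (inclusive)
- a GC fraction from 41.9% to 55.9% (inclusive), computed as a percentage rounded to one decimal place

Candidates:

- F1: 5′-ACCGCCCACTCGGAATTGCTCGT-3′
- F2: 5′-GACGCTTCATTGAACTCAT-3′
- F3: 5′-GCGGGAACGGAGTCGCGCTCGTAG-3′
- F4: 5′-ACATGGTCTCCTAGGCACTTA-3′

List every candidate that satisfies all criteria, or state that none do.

F1 (23 nt, A=4 T=5 G=5 C=9): length 23 ✓; GC 14/23 = 60.9%, outside 41.9–55.9% ✗ — fails.
F2 (19 nt, A=5 T=6 G=3 C=5): length 19, outside 20–25 ✗; GC 8/19 = 42.1% ✓ — fails.
F3 (24 nt, A=4 T=3 G=11 C=6): length 24 ✓; GC 17/24 = 70.8%, outside 41.9–55.9% ✗ — fails.
F4 (21 nt, A=5 T=6 G=4 C=6): length 21 ✓; GC 10/21 = 47.6% ✓ — passes.

F4 only.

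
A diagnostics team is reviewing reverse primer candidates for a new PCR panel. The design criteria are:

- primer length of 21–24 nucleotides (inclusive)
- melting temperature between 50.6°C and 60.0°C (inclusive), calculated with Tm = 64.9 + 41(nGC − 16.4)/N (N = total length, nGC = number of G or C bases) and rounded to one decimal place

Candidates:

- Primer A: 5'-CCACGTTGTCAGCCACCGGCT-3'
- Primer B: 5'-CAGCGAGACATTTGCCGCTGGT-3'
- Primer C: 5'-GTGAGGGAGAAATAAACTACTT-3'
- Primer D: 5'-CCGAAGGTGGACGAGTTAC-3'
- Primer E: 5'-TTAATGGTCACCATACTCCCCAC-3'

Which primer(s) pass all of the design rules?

Primer B and Primer E.

Primer A (21 nt, A=3 T=4 G=5 C=9): length 21 ✓; Tm = 64.9 + 41·(14 − 16.4)/21 = 60.2°C, outside 50.6–60.0°C ✗ — fails.
Primer B (22 nt, A=4 T=5 G=7 C=6): length 22 ✓; Tm = 64.9 + 41·(13 − 16.4)/22 = 58.6°C ✓ — passes.
Primer C (22 nt, A=9 T=5 G=6 C=2): length 22 ✓; Tm = 64.9 + 41·(8 − 16.4)/22 = 49.2°C, outside 50.6–60.0°C ✗ — fails.
Primer D (19 nt, A=5 T=3 G=7 C=4): length 19, outside 21–24 ✗; Tm = 64.9 + 41·(11 − 16.4)/19 = 53.2°C ✓ — fails.
Primer E (23 nt, A=6 T=6 G=2 C=9): length 23 ✓; Tm = 64.9 + 41·(11 − 16.4)/23 = 55.3°C ✓ — passes.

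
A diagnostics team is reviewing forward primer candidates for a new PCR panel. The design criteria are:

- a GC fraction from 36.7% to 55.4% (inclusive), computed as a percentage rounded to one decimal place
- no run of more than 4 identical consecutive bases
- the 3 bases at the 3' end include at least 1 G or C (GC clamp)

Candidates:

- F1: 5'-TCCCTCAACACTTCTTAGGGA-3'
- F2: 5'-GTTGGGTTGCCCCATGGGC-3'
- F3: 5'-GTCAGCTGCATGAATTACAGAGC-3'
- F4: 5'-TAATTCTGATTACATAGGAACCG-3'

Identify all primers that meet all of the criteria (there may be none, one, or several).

F1 (21 nt, A=5 T=6 G=3 C=7): GC 10/21 = 47.6% ✓; longest run = 3 ✓; 3' end GGA has 2 G/C ✓ — passes.
F2 (19 nt, A=1 T=5 G=8 C=5): GC 13/19 = 68.4%, outside 36.7–55.4% ✗; longest run = 4 ✓; 3' end GGC has 3 G/C ✓ — fails.
F3 (23 nt, A=7 T=5 G=6 C=5): GC 11/23 = 47.8% ✓; longest run = 2 ✓; 3' end AGC has 2 G/C ✓ — passes.
F4 (23 nt, A=8 T=7 G=4 C=4): GC 8/23 = 34.8%, outside 36.7–55.4% ✗; longest run = 2 ✓; 3' end CCG has 3 G/C ✓ — fails.

F1 and F3.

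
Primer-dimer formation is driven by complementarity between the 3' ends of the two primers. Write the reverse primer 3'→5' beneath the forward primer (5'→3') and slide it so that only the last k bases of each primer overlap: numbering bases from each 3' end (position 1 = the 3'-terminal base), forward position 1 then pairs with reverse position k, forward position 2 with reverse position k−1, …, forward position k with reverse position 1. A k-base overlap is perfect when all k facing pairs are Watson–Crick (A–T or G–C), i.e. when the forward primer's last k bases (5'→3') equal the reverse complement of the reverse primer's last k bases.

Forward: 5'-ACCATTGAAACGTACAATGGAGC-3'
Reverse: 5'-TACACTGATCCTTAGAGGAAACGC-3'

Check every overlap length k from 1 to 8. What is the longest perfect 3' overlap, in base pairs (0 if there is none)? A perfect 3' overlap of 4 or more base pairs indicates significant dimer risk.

Last 8 bases (5'→3') — forward …AATGGAGC, reverse …GGAAACGC.
Reverse complement of the reverse primer's last 8 bases: GCGTTTCC; its first k bases are the reverse complement of the reverse primer's last k bases, so a perfect k-base overlap needs the forward primer's last k bases to equal them.
Comparing (forward last k vs required): k=1: C vs G ✗; k=2: GC vs GC ✓; k=3: AGC vs GCG ✗; k=4: GAGC vs GCGT ✗; k=5: GGAGC vs GCGTT ✗; k=6: TGGAGC vs GCGTTT ✗; k=7: ATGGAGC vs GCGTTTC ✗; k=8: AATGGAGC vs GCGTTTCC ✗.
Only k = 2 is perfect, so the longest perfect 3' overlap is 2.

Longest perfect overlap: 2 complementary base pairs; below the dimer-risk threshold (threshold 4).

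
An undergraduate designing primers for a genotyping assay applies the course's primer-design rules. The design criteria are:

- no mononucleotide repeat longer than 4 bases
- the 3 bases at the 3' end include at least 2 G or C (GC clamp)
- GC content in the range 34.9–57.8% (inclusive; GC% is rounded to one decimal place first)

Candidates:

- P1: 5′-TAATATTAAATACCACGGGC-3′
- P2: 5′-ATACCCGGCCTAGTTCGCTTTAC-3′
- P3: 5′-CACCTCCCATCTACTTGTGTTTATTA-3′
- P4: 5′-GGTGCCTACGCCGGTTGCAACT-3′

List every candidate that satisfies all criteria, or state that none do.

P1 only.

P1 (20 nt, A=8 T=5 G=3 C=4): longest run = 3 ✓; 3' end GGC has 3 G/C ✓; GC 7/20 = 35.0% ✓ — passes.
P2 (23 nt, A=4 T=7 G=4 C=8): longest run = 3 ✓; 3' end TAC has 1 G/C, need ≥2 ✗; GC 12/23 = 52.2% ✓ — fails.
P3 (26 nt, A=5 T=11 G=2 C=8): longest run = 3 ✓; 3' end TTA has 0 G/C, need ≥2 ✗; GC 10/26 = 38.5% ✓ — fails.
P4 (22 nt, A=3 T=5 G=7 C=7): longest run = 2 ✓; 3' end ACT has 1 G/C, need ≥2 ✗; GC 14/22 = 63.6%, outside 34.9–57.8% ✗ — fails.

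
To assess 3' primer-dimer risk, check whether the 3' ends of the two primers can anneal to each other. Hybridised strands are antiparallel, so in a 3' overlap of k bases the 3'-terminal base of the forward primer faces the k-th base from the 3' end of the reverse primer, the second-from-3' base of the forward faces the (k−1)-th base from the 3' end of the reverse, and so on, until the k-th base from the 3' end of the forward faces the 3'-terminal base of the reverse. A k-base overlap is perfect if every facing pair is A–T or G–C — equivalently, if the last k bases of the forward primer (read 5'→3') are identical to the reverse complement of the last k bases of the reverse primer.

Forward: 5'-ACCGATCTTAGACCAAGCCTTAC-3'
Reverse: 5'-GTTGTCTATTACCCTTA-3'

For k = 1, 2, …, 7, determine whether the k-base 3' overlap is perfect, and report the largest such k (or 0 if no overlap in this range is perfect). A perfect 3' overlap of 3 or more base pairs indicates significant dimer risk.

Longest perfect overlap: 0 complementary base pairs; below the dimer-risk threshold (threshold 3).

Last 7 bases (5'→3') — forward …GCCTTAC, reverse …ACCCTTA.
Reverse complement of the reverse primer's last 7 bases: TAAGGGT; its first k bases are the reverse complement of the reverse primer's last k bases, so a perfect k-base overlap needs the forward primer's last k bases to equal them.
Comparing (forward last k vs required): k=1: C vs T ✗; k=2: AC vs TA ✗; k=3: TAC vs TAA ✗; k=4: TTAC vs TAAG ✗; k=5: CTTAC vs TAAGG ✗; k=6: CCTTAC vs TAAGGG ✗; k=7: GCCTTAC vs TAAGGGT ✗.
No overlap length from 1 to 7 is perfect, so the longest perfect 3' overlap is 0.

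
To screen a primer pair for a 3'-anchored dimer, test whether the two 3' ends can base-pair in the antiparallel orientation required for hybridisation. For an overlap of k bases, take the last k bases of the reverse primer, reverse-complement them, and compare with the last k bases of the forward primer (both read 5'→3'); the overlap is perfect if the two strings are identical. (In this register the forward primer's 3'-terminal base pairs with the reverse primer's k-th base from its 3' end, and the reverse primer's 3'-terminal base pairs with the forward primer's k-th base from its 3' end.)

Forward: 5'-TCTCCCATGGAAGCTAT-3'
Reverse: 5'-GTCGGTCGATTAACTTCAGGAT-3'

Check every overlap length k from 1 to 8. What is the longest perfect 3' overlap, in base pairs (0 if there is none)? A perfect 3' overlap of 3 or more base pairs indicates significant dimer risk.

Last 8 bases (5'→3') — forward …GAAGCTAT, reverse …TTCAGGAT.
Reverse complement of the reverse primer's last 8 bases: ATCCTGAA; its first k bases are the reverse complement of the reverse primer's last k bases, so a perfect k-base overlap needs the forward primer's last k bases to equal them.
Comparing (forward last k vs required): k=1: T vs A ✗; k=2: AT vs AT ✓; k=3: TAT vs ATC ✗; k=4: CTAT vs ATCC ✗; k=5: GCTAT vs ATCCT ✗; k=6: AGCTAT vs ATCCTG ✗; k=7: AAGCTAT vs ATCCTGA ✗; k=8: GAAGCTAT vs ATCCTGAA ✗.
Only k = 2 is perfect, so the longest perfect 3' overlap is 2.

Longest perfect overlap: 2 complementary base pairs; below the dimer-risk threshold (threshold 3).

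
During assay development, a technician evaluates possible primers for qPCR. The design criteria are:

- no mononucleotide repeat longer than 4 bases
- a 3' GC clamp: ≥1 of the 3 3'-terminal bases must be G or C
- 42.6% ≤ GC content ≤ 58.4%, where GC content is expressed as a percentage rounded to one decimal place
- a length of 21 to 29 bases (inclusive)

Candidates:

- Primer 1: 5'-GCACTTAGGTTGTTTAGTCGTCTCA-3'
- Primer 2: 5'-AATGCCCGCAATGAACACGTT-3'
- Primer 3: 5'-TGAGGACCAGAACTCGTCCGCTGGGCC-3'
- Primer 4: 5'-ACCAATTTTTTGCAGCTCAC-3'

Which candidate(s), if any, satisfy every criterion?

Primer 1 (25 nt, A=4 T=10 G=6 C=5): longest run = 3 ✓; 3' end TCA has 1 G/C ✓; GC 11/25 = 44.0% ✓; length 25 ✓ — passes.
Primer 2 (21 nt, A=7 T=4 G=4 C=6): longest run = 3 ✓; 3' end GTT has 1 G/C ✓; GC 10/21 = 47.6% ✓; length 21 ✓ — passes.
Primer 3 (27 nt, A=5 T=4 G=9 C=9): longest run = 3 ✓; 3' end GCC has 3 G/C ✓; GC 18/27 = 66.7%, outside 42.6–58.4% ✗; length 27 ✓ — fails.
Primer 4 (20 nt, A=5 T=7 G=2 C=6): longest run = 6, exceeds 4 ✗; 3' end CAC has 2 G/C ✓; GC 8/20 = 40.0%, outside 42.6–58.4% ✗; length 20, outside 21–29 ✗ — fails.

Primer 1 and Primer 2.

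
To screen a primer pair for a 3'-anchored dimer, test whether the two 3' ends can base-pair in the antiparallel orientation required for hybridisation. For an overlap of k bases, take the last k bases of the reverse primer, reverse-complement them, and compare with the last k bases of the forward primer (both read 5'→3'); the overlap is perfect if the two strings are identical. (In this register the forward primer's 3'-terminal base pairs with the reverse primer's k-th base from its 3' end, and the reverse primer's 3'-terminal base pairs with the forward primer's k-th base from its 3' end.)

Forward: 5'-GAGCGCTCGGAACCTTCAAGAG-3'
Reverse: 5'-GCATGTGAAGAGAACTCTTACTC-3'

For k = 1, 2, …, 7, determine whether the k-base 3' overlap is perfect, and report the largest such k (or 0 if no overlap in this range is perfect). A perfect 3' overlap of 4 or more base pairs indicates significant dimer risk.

Longest perfect overlap: 3 complementary base pairs; below the dimer-risk threshold (threshold 4).

Last 7 bases (5'→3') — forward …TCAAGAG, reverse …CTTACTC.
Reverse complement of the reverse primer's last 7 bases: GAGTAAG; its first k bases are the reverse complement of the reverse primer's last k bases, so a perfect k-base overlap needs the forward primer's last k bases to equal them.
Comparing (forward last k vs required): k=1: G vs G ✓; k=2: AG vs GA ✗; k=3: GAG vs GAG ✓; k=4: AGAG vs GAGT ✗; k=5: AAGAG vs GAGTA ✗; k=6: CAAGAG vs GAGTAA ✗; k=7: TCAAGAG vs GAGTAAG ✗.
Perfect overlaps at k = 1, 3; the largest is 3.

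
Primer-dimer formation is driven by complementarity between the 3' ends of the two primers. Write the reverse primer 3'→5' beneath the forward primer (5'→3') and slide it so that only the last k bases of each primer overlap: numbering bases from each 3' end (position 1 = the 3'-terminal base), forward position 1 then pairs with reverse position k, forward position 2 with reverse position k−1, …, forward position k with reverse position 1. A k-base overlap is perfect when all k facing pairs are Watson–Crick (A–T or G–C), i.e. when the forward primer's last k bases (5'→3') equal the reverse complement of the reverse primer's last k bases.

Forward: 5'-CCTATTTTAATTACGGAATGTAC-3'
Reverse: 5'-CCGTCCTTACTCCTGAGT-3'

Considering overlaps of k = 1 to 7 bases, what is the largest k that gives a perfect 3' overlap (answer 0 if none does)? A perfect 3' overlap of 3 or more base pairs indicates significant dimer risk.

Longest perfect overlap: 2 complementary base pairs; below the dimer-risk threshold (threshold 3).

Last 7 bases (5'→3') — forward …AATGTAC, reverse …CCTGAGT.
Reverse complement of the reverse primer's last 7 bases: ACTCAGG; its first k bases are the reverse complement of the reverse primer's last k bases, so a perfect k-base overlap needs the forward primer's last k bases to equal them.
Comparing (forward last k vs required): k=1: C vs A ✗; k=2: AC vs AC ✓; k=3: TAC vs ACT ✗; k=4: GTAC vs ACTC ✗; k=5: TGTAC vs ACTCA ✗; k=6: ATGTAC vs ACTCAG ✗; k=7: AATGTAC vs ACTCAGG ✗.
Only k = 2 is perfect, so the longest perfect 3' overlap is 2.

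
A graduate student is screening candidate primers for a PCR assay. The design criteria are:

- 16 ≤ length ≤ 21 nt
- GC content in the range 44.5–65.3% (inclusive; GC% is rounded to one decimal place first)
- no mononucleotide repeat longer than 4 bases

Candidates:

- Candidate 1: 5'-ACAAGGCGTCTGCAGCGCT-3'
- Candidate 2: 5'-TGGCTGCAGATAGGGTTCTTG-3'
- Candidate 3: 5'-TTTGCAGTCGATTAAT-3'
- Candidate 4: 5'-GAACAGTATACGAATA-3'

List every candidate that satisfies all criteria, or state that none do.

Candidate 1 (19 nt, A=4 T=3 G=6 C=6): length 19 ✓; GC 12/19 = 63.2% ✓; longest run = 2 ✓ — passes.
Candidate 2 (21 nt, A=3 T=7 G=8 C=3): length 21 ✓; GC 11/21 = 52.4% ✓; longest run = 3 ✓ — passes.
Candidate 3 (16 nt, A=4 T=7 G=3 C=2): length 16 ✓; GC 5/16 = 31.3%, outside 44.5–65.3% ✗; longest run = 3 ✓ — fails.
Candidate 4 (16 nt, A=8 T=3 G=3 C=2): length 16 ✓; GC 5/16 = 31.3%, outside 44.5–65.3% ✗; longest run = 2 ✓ — fails.

Candidate 1 and Candidate 2.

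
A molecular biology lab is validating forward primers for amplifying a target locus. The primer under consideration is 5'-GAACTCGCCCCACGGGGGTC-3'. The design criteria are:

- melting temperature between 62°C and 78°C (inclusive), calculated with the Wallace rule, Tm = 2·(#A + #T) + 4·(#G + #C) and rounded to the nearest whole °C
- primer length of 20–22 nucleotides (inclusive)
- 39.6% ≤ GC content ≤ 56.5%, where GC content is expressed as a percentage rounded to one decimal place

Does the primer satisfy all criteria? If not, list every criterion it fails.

Fails: GC content.

Base counts: A=3, T=2, G=7, C=8 (length 20).
Tm: Tm = 2·5 + 4·15 = 70°C ✓
length: length 20 ✓
GC content: GC 15/20 = 75.0%, outside 39.6–56.5% ✗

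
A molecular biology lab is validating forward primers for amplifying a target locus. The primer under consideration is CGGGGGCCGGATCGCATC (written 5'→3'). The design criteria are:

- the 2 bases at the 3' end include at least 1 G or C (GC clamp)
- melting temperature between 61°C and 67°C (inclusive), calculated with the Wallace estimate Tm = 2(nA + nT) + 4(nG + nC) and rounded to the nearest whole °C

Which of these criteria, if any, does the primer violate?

Meets all criteria.

Base counts: A=2, T=2, G=8, C=6 (length 18).
GC clamp: 3' end TC has 1 G/C ✓
Tm: Tm = 2·4 + 4·14 = 64°C ✓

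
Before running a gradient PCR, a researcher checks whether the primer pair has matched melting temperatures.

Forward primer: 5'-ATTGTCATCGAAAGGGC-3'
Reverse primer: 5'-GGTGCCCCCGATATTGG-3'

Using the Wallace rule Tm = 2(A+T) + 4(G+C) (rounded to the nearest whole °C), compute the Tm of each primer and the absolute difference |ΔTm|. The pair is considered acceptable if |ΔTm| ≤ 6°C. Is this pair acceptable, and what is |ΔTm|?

|ΔTm| = 6°C; the pair is acceptable.

Forward: A=5 T=4 G=5 C=3 → Tm = 2·9 + 4·8 = 50°C.
Reverse: A=2 T=4 G=6 C=5 → Tm = 2·6 + 4·11 = 56°C.
|ΔTm| = |50 − 56| = 6°C, ≤ 6°C.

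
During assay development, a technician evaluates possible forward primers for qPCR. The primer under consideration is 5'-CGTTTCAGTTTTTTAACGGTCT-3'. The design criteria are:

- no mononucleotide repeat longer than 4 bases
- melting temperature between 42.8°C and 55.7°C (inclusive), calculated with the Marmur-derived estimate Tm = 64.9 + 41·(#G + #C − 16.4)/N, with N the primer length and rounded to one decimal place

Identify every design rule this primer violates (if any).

Base counts: A=3, T=11, G=4, C=4 (length 22).
homopolymer run: longest run = 6, exceeds 4 ✗
Tm: Tm = 64.9 + 41·(8 − 16.4)/22 = 49.2°C ✓

Fails: homopolymer run.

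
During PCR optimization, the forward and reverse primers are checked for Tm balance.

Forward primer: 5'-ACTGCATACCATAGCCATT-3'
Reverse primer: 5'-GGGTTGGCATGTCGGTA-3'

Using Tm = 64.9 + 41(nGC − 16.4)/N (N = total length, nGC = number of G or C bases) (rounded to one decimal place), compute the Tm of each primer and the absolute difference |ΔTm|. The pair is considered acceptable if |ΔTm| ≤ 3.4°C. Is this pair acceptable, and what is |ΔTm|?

|ΔTm| = 2.7°C; the pair is acceptable.

Forward: G+C = 8, N = 19 → Tm = 64.9 + 41·(8 − 16.4)/19 = 46.8°C.
Reverse: G+C = 10, N = 17 → Tm = 64.9 + 41·(10 − 16.4)/17 = 49.5°C.
|ΔTm| = |46.8 − 49.5| = 2.7°C, ≤ 3.4°C.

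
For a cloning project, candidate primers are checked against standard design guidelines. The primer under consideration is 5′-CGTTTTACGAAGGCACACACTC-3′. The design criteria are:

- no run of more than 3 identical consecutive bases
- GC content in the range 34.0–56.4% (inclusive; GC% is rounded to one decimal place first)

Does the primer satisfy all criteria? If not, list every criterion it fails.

Fails: homopolymer run.

Base counts: A=6, T=5, G=4, C=7 (length 22).
homopolymer run: longest run = 4, exceeds 3 ✗
GC content: GC 11/22 = 50.0% ✓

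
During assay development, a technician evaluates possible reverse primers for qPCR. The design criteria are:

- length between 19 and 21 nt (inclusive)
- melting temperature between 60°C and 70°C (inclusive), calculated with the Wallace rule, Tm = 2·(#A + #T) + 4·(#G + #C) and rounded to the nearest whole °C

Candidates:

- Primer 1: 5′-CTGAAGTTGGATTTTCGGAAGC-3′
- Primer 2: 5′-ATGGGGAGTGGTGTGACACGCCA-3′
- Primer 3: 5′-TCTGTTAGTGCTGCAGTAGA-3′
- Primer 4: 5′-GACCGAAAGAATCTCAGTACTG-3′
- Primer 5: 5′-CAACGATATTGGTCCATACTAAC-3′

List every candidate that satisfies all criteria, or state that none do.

None of the candidates satisfy all criteria.

Primer 1 (22 nt, A=5 T=7 G=7 C=3): length 22, outside 19–21 ✗; Tm = 2·12 + 4·10 = 64°C ✓ — fails.
Primer 2 (23 nt, A=5 T=4 G=10 C=4): length 23, outside 19–21 ✗; Tm = 2·9 + 4·14 = 74°C, outside 60–70°C ✗ — fails.
Primer 3 (20 nt, A=4 T=7 G=6 C=3): length 20 ✓; Tm = 2·11 + 4·9 = 58°C, outside 60–70°C ✗ — fails.
Primer 4 (22 nt, A=8 T=4 G=5 C=5): length 22, outside 19–21 ✗; Tm = 2·12 + 4·10 = 64°C ✓ — fails.
Primer 5 (23 nt, A=8 T=6 G=3 C=6): length 23, outside 19–21 ✗; Tm = 2·14 + 4·9 = 64°C ✓ — fails.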